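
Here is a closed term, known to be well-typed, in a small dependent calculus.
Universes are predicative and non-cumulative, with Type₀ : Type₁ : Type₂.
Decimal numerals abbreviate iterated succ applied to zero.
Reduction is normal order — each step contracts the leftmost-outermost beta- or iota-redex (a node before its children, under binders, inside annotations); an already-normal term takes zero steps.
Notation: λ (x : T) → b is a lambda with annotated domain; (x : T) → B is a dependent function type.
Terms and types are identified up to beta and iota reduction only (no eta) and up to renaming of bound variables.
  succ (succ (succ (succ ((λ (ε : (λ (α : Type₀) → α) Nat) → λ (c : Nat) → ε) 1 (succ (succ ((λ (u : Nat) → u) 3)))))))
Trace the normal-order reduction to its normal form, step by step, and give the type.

normal-order reduction sequence:
  succ (succ (succ (succ ((λ (ε : (λ (α : Type₀) → α) Nat) → λ (c : Nat) → ε) 1 (succ (succ ((λ (u : Nat) → u) 3)))))))
  ~> succ (succ (succ (succ ((λ (ε : Nat) → 1) (succ (succ ((λ (α : Nat) → α) 3)))))))
  ~> 5
the term's type:
  Nat


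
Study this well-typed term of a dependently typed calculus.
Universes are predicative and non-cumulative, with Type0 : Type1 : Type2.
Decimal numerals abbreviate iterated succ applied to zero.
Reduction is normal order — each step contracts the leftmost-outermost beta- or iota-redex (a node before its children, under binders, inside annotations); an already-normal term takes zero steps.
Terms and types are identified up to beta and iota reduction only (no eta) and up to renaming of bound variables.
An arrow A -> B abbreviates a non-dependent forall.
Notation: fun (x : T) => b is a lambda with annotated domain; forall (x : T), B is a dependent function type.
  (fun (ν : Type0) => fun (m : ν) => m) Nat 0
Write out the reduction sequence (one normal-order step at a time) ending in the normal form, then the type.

normal-order reduction sequence:
  (fun (ν : Type0) => fun (m : ν) => m) Nat 0
  ~> (fun (ν : Nat) => ν) 0
  ~> 0
the term's type:
  Nat


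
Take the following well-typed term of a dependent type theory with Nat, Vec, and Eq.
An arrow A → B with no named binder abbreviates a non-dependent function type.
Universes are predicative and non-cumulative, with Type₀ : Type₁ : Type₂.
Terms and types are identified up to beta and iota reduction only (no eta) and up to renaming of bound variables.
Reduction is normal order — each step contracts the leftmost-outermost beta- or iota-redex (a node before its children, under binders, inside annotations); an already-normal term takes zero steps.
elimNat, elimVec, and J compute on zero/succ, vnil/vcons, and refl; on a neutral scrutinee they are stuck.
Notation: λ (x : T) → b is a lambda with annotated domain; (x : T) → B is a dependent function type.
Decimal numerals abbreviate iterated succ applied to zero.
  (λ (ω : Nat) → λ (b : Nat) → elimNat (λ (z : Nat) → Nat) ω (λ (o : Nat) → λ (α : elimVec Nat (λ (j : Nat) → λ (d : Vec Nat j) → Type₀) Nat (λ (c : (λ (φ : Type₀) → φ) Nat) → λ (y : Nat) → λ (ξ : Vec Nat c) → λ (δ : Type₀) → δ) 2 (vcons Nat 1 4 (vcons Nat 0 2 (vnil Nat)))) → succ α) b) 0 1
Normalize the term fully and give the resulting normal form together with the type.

normal form:
  1
type:
  Nat


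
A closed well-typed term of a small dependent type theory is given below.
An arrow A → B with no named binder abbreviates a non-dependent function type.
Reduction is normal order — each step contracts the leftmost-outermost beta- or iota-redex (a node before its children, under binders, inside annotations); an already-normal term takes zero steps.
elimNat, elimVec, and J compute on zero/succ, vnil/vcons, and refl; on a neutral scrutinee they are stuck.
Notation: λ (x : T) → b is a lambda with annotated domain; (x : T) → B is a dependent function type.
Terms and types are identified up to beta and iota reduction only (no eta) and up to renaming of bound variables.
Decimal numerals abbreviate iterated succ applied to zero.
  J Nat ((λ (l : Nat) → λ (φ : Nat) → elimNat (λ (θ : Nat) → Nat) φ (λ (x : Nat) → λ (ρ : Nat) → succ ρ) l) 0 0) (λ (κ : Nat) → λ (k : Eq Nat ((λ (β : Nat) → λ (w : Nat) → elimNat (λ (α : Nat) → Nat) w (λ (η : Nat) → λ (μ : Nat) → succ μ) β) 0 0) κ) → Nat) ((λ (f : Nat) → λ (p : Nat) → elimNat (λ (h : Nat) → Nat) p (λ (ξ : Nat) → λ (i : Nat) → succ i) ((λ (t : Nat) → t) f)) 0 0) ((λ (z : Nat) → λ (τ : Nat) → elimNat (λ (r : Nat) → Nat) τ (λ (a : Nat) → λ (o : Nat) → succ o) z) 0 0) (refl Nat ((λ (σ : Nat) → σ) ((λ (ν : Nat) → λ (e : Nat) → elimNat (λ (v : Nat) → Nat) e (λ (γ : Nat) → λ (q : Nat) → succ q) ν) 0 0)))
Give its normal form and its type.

reduced normal form:
  0
the term's type:
  Nat
observation: 5 normal-order steps normalize the term, beginning with a J iota-redex.


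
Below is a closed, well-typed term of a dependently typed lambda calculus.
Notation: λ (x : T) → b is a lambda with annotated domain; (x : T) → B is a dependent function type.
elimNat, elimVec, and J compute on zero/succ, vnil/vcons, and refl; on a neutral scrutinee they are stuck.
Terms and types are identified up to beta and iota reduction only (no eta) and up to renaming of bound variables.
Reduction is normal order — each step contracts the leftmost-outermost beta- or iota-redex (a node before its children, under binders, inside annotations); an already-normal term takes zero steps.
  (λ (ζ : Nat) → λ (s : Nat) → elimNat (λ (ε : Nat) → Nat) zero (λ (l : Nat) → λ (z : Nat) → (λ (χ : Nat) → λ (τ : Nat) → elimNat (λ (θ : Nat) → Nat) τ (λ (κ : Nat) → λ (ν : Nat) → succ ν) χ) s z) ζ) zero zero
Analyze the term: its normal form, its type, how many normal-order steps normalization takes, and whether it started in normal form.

reduced normal form:
  zero
the term's type:
  Nat
reduction steps (normal order): 3
already normal: no
first contracted redex: a beta-redex


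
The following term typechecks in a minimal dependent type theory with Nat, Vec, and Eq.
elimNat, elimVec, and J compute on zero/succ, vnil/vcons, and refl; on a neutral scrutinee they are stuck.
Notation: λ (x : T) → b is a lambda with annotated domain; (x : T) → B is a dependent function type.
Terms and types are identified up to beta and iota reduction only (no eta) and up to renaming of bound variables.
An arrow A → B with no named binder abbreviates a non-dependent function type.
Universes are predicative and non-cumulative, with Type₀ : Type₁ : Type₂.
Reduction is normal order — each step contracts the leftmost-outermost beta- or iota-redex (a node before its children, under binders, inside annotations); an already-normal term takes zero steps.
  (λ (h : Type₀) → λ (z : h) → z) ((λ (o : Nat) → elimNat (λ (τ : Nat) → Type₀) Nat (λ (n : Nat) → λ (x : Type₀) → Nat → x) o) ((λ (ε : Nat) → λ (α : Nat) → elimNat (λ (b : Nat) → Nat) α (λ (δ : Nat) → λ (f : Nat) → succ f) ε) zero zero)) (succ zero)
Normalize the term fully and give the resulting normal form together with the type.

reduced normal form:
  succ zero
the term's type:
  Nat


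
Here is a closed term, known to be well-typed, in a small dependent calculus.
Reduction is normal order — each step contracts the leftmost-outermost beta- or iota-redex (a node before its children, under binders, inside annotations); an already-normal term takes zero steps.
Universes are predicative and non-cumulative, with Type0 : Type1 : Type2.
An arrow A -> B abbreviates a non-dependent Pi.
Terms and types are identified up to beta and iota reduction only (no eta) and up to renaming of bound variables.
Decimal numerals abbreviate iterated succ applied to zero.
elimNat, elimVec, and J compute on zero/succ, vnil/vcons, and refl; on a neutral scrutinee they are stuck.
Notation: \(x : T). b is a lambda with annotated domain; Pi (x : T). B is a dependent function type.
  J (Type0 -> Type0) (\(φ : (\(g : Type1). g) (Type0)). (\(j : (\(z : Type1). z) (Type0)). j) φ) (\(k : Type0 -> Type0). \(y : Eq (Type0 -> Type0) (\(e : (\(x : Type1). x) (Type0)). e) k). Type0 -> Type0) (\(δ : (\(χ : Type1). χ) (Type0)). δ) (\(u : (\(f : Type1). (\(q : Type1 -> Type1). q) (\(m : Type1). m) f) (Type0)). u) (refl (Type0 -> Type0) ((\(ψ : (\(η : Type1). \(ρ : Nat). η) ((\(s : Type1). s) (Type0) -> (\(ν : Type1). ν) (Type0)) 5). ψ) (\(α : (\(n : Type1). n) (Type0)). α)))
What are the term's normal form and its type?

reduced normal form:
  \(φ : Type0). φ
inferred type:
  Type0 -> Type0


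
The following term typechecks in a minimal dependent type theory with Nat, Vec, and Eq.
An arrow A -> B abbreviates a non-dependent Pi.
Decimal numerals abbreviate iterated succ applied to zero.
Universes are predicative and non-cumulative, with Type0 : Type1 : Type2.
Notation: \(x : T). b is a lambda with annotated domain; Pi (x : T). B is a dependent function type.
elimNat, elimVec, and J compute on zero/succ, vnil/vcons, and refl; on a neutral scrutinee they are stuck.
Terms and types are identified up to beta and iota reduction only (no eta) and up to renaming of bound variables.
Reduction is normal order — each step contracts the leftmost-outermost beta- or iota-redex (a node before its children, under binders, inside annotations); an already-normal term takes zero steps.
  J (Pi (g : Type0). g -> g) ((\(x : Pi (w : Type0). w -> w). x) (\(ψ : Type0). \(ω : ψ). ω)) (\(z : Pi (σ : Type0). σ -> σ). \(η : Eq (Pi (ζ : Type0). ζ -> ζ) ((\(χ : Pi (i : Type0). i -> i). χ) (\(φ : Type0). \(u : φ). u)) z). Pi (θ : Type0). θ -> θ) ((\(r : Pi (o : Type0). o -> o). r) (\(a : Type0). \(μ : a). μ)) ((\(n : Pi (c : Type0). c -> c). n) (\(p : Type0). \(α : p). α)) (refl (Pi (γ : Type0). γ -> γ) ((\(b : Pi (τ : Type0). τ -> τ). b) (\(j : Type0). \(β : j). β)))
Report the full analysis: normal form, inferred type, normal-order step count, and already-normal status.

normal form:
  \(g : Type0). \(x : g). x
type:
  Pi (g : Type0). g -> g
steps to reach normal form (normal order): 2
already normal: no
first redex: a J iota-redex


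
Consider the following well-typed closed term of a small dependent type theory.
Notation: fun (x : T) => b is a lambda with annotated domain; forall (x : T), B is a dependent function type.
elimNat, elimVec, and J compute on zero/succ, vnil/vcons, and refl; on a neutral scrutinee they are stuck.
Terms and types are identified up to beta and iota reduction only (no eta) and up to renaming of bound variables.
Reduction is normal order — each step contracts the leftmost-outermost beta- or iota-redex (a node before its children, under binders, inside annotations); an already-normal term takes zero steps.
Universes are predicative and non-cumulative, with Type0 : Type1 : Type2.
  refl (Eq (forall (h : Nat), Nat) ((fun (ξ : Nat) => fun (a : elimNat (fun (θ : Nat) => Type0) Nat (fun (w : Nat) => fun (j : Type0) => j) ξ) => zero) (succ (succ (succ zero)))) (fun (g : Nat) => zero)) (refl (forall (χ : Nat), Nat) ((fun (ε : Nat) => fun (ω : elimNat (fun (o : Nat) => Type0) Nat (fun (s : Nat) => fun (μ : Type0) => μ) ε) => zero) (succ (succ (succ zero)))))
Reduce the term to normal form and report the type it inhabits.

reduced normal form:
  refl (Eq (forall (h : Nat), Nat) (fun (ξ : Nat) => zero) (fun (a : Nat) => zero)) (refl (forall (θ : Nat), Nat) (fun (w : Nat) => zero))
the term's type:
  Eq (Eq (forall (h : Nat), Nat) (fun (ξ : Nat) => zero) (fun (a : Nat) => zero)) (refl (forall (θ : Nat), Nat) (fun (w : Nat) => zero)) (refl (forall (j : Nat), Nat) (fun (g : Nat) => zero))
observation: normalization takes exactly 22 steps under the normal-order strategy.


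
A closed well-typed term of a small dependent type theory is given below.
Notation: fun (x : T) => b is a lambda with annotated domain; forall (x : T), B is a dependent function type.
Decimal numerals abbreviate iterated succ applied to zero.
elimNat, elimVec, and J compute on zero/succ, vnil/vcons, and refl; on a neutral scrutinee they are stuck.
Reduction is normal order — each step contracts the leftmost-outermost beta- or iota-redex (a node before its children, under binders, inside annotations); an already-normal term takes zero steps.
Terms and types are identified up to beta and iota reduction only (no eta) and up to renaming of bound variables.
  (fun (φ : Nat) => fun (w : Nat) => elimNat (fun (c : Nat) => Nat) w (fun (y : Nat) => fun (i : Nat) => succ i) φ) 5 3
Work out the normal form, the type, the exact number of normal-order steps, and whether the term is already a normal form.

reduced normal form:
  8
inferred type:
  Nat
reduction steps (normal order): 18
started in normal form: no
first redex: a beta-redex


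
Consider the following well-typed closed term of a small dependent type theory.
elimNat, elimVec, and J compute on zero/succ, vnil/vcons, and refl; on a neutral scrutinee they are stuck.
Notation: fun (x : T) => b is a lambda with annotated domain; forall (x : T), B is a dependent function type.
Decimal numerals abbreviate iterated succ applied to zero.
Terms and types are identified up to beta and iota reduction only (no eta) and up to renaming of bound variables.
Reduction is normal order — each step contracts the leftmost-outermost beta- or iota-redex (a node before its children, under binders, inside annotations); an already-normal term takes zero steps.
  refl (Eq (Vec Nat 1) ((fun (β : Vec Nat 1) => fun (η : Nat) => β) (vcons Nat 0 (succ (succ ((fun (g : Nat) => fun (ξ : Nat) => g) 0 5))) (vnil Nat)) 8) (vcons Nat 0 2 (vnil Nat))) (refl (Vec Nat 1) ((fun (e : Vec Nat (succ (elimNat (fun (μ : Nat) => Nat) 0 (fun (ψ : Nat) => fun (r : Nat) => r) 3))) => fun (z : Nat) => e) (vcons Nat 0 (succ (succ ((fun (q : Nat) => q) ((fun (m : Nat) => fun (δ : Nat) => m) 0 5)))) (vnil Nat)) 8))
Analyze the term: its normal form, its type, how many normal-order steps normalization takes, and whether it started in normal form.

normal form:
  refl (Eq (Vec Nat 1) (vcons Nat 0 2 (vnil Nat)) (vcons Nat 0 2 (vnil Nat))) (refl (Vec Nat 1) (vcons Nat 0 2 (vnil Nat)))
type:
  Eq (Eq (Vec Nat 1) (vcons Nat 0 2 (vnil Nat)) (vcons Nat 0 2 (vnil Nat))) (refl (Vec Nat 1) (vcons Nat 0 2 (vnil Nat))) (refl (Vec Nat 1) (vcons Nat 0 2 (vnil Nat)))
normal-order step count: 9
term was already normal: no
first redex: a beta-redex


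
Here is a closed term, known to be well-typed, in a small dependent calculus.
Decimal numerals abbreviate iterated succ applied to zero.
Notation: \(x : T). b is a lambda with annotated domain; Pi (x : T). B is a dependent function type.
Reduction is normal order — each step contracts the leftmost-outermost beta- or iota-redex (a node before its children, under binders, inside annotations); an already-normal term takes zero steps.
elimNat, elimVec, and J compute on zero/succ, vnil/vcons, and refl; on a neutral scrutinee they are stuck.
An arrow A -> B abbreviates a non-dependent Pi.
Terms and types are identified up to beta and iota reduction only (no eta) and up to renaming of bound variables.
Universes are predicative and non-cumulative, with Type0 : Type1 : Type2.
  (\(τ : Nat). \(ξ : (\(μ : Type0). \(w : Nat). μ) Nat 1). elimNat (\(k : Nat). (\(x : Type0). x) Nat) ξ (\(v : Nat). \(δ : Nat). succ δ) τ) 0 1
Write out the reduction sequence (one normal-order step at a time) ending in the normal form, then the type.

reduction (normal order):
  (\(τ : Nat). \(ξ : (\(μ : Type0). \(w : Nat). μ) Nat 1). elimNat (\(k : Nat). (\(x : Type0). x) Nat) ξ (\(v : Nat). \(δ : Nat). succ δ) τ) 0 1
  ~> (\(τ : (\(ξ : Type0). \(μ : Nat). ξ) Nat 1). elimNat (\(w : Nat). (\(k : Type0). k) Nat) τ (\(x : Nat). \(v : Nat). succ v) 0) 1
  ~> elimNat (\(τ : Nat). (\(ξ : Type0). ξ) Nat) 1 (\(μ : Nat). \(w : Nat). succ w) 0
  ~> 1
type:
  Nat


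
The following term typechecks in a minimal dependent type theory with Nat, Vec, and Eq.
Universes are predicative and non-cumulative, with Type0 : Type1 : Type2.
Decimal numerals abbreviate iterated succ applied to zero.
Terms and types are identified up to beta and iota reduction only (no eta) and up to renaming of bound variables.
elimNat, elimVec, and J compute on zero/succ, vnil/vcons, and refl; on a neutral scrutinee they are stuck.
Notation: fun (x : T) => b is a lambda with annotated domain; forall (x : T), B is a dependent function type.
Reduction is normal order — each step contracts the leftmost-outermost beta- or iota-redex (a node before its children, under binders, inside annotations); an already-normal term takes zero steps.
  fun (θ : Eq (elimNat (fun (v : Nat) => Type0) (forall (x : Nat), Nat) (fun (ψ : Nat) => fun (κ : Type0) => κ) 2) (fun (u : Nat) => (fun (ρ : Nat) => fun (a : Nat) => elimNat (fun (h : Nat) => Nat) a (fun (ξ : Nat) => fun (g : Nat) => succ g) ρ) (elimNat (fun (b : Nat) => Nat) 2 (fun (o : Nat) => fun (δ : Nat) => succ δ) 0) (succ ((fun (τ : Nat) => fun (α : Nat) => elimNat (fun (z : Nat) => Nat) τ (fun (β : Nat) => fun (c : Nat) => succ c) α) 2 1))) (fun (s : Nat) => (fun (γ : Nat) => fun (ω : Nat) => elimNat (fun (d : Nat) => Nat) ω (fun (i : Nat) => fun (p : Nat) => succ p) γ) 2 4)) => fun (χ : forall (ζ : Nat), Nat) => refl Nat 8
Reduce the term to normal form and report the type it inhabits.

reduced normal form:
  fun (θ : Eq (forall (v : Nat), Nat) (fun (x : Nat) => 6) (fun (ψ : Nat) => 6)) => fun (κ : forall (u : Nat), Nat) => refl Nat 8
the term's type:
  forall (θ : Eq (forall (v : Nat), Nat) (fun (x : Nat) => 6) (fun (ψ : Nat) => 6)), forall (κ : forall (u : Nat), Nat), Eq Nat 8 8
observation: 32 normal-order steps normalize the term, beginning with an elimNat iota-redex.


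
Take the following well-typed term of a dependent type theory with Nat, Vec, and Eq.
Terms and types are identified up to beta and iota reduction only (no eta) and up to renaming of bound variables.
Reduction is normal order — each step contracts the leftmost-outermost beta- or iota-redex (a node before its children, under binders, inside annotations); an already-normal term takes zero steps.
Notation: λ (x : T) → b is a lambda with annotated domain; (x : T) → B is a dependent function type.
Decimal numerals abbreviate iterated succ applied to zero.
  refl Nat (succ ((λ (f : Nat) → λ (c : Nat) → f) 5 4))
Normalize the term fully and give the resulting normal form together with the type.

reduced normal form:
  refl Nat 6
the term's type:
  Eq Nat 6 6
observation: 2 normal-order steps normalize the term, beginning with a beta-redex.


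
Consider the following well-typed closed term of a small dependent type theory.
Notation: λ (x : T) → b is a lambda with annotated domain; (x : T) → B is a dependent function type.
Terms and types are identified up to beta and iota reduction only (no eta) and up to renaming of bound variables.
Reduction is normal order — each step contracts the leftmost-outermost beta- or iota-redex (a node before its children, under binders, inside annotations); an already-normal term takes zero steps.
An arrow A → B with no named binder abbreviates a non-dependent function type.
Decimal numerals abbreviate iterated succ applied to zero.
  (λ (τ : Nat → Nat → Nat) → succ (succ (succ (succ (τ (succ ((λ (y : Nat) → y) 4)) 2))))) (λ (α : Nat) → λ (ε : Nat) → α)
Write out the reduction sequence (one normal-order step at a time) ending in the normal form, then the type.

reduction (normal order):
  (λ (τ : Nat → Nat → Nat) → succ (succ (succ (succ (τ (succ ((λ (y : Nat) → y) 4)) 2))))) (λ (α : Nat) → λ (ε : Nat) → α)
  ~> succ (succ (succ (succ ((λ (τ : Nat) → λ (y : Nat) → τ) (succ ((λ (α : Nat) → α) 4)) 2))))
  ~> succ (succ (succ (succ ((λ (τ : Nat) → succ ((λ (y : Nat) → y) 4)) 2))))
  ~> succ (succ (succ (succ (succ ((λ (τ : Nat) → τ) 4)))))
  ~> 9
type:
  Nat


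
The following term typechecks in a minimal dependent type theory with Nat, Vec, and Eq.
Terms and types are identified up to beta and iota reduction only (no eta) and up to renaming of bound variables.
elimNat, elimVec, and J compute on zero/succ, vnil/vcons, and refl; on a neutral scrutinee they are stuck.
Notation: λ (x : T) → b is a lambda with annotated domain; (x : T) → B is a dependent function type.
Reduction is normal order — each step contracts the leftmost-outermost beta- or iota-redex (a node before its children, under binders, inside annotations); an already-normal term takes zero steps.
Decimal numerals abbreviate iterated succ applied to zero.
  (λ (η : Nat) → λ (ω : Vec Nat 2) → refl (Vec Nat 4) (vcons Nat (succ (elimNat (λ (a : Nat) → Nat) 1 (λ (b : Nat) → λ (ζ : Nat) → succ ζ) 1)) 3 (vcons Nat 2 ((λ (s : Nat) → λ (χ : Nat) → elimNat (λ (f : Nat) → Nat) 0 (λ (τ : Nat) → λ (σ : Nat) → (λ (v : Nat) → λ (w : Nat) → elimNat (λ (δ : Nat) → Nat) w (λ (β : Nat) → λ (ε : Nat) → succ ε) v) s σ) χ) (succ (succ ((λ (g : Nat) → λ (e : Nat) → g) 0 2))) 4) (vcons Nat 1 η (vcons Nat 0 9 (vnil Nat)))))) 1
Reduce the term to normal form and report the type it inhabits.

normal form:
  λ (η : Vec Nat 2) → refl (Vec Nat 4) (vcons Nat 3 3 (vcons Nat 2 8 (vcons Nat 1 1 (vcons Nat 0 9 (vnil Nat)))))
inferred type:
  (η : Vec Nat 2) → Eq (Vec Nat 4) (vcons Nat 3 3 (vcons Nat 2 8 (vcons Nat 1 1 (vcons Nat 0 9 (vnil Nat))))) (vcons Nat 3 3 (vcons Nat 2 8 (vcons Nat 1 1 (vcons Nat 0 9 (vnil Nat)))))
observation: the term reaches its normal form after 64 normal-order steps.


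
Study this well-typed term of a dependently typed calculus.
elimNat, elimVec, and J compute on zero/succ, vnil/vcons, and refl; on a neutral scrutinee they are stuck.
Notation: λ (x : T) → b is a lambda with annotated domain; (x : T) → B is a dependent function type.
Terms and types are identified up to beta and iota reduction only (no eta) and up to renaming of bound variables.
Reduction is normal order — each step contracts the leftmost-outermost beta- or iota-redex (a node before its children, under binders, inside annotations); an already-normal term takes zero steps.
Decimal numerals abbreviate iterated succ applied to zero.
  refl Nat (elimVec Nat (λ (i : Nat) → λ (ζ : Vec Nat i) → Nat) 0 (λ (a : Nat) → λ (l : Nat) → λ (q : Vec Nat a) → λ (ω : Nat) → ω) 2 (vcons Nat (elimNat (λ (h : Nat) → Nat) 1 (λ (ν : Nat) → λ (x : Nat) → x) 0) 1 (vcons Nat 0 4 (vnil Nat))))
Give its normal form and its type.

resulting normal form:
  refl Nat 0
the term's type:
  Eq Nat 0 0
observation: normalization takes exactly 11 steps under the normal-order strategy.


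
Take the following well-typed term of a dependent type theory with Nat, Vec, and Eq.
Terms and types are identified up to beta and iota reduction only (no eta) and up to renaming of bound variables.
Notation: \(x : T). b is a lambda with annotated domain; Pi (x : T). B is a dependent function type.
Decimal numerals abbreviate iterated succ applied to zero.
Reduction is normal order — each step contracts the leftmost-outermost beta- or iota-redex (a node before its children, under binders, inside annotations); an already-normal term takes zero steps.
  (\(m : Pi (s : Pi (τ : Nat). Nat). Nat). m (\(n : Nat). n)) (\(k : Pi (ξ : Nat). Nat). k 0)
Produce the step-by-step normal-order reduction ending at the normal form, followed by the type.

normal-order reduction:
  (\(m : Pi (s : Pi (τ : Nat). Nat). Nat). m (\(n : Nat). n)) (\(k : Pi (ξ : Nat). Nat). k 0)
  ~> (\(m : Pi (s : Nat). Nat). m 0) (\(τ : Nat). τ)
  ~> (\(m : Nat). m) 0
  ~> 0
type:
  Nat


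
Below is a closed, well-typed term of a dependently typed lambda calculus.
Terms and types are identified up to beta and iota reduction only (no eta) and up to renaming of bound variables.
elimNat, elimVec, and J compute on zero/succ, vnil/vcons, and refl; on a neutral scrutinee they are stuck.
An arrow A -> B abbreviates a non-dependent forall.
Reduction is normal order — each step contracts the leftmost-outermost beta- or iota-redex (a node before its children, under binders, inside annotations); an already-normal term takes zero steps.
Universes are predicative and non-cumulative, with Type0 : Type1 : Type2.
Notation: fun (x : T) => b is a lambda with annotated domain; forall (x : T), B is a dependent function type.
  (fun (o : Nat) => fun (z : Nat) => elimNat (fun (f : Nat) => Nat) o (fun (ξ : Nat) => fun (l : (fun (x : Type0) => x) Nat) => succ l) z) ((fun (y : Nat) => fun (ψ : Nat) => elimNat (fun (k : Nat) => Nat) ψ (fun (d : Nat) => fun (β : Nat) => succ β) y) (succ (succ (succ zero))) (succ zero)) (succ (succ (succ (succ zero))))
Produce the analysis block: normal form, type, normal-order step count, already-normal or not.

resulting normal form:
  succ (succ (succ (succ (succ (succ (succ (succ zero)))))))
inferred type:
  Nat
reduction steps (normal order): 27
started in normal form: no
first contracted redex: a beta-redex


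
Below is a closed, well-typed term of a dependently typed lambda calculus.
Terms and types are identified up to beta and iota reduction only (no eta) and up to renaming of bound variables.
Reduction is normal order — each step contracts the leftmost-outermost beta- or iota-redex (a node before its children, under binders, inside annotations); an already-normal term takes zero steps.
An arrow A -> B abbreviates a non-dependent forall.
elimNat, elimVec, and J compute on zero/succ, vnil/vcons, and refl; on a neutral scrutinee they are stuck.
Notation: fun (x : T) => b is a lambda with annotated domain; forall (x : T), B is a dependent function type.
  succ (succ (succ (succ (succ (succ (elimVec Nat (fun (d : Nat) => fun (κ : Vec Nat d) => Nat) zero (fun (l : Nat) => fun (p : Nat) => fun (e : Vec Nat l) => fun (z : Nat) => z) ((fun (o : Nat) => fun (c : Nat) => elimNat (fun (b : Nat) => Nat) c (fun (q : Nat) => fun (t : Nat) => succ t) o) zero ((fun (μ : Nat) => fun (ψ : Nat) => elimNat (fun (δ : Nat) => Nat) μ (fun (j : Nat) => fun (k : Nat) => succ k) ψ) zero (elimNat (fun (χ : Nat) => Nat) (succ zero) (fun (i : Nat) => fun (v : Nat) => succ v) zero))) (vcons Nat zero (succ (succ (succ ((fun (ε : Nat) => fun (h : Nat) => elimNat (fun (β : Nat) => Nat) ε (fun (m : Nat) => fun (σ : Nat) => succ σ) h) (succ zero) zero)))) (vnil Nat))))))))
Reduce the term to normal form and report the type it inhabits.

normal form:
  succ (succ (succ (succ (succ (succ zero)))))
type:
  Nat
observation: the first redex contracted is an elimVec iota-redex; the normal form is reached in 6 normal-order steps.


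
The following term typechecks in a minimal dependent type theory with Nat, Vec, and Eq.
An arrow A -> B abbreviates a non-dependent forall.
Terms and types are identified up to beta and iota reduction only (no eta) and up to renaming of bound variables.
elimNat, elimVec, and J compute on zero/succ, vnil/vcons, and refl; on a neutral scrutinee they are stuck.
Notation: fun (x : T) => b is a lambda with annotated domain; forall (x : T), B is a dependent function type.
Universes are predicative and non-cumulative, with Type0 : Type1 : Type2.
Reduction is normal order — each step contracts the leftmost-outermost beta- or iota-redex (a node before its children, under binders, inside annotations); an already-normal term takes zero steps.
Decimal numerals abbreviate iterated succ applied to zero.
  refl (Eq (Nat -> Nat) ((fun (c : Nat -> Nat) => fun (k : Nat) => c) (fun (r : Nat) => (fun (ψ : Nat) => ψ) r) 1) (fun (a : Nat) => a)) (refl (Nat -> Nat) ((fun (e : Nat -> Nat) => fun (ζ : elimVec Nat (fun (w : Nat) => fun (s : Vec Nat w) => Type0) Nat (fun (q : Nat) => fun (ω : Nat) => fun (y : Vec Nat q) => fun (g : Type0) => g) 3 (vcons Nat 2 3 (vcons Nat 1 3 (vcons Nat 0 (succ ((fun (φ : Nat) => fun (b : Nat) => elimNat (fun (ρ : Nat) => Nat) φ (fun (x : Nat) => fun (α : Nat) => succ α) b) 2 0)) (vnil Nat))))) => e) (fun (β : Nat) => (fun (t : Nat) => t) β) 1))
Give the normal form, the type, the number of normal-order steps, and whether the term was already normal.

normal form:
  refl (Eq (Nat -> Nat) (fun (c : Nat) => c) (fun (k : Nat) => k)) (refl (Nat -> Nat) (fun (r : Nat) => r))
the term's type:
  Eq (Eq (Nat -> Nat) (fun (c : Nat) => c) (fun (k : Nat) => k)) (refl (Nat -> Nat) (fun (r : Nat) => r)) (refl (Nat -> Nat) (fun (ψ : Nat) => ψ))
reduction steps (normal order): 6
term was already normal: no
first redex: a beta-redex


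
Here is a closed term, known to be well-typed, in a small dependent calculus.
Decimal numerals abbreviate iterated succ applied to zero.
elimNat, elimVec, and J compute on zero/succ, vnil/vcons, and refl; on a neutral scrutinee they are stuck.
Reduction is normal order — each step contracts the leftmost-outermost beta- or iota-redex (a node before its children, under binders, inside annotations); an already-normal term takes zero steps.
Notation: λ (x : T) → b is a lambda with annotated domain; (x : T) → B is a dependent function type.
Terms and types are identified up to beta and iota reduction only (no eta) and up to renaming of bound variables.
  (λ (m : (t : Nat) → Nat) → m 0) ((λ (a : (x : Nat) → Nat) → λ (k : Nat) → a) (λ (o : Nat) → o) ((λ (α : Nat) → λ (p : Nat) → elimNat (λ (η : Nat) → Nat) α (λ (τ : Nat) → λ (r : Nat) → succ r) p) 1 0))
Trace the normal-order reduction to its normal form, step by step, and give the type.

reduction (normal order):
  (λ (m : (t : Nat) → Nat) → m 0) ((λ (a : (x : Nat) → Nat) → λ (k : Nat) → a) (λ (o : Nat) → o) ((λ (α : Nat) → λ (p : Nat) → elimNat (λ (η : Nat) → Nat) α (λ (τ : Nat) → λ (r : Nat) → succ r) p) 1 0))
  ~> (λ (m : (t : Nat) → Nat) → λ (a : Nat) → m) (λ (x : Nat) → x) ((λ (k : Nat) → λ (o : Nat) → elimNat (λ (α : Nat) → Nat) k (λ (p : Nat) → λ (η : Nat) → succ η) o) 1 0) 0
  ~> (λ (m : Nat) → λ (t : Nat) → t) ((λ (a : Nat) → λ (x : Nat) → elimNat (λ (k : Nat) → Nat) a (λ (o : Nat) → λ (α : Nat) → succ α) x) 1 0) 0
  ~> (λ (m : Nat) → m) 0
  ~> 0
the term's type:
  Nat


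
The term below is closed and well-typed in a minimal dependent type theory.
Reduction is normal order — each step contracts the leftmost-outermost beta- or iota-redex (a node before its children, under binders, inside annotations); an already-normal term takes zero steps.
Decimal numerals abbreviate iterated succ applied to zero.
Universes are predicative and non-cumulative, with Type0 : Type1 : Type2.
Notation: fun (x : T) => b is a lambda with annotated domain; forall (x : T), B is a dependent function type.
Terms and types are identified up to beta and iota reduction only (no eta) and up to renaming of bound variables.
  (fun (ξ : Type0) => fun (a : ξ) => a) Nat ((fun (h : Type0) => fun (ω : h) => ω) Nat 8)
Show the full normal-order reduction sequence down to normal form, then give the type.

normal-order reduction:
  (fun (ξ : Type0) => fun (a : ξ) => a) Nat ((fun (h : Type0) => fun (ω : h) => ω) Nat 8)
  ~> (fun (ξ : Nat) => ξ) ((fun (a : Type0) => fun (h : a) => h) Nat 8)
  ~> (fun (ξ : Type0) => fun (a : ξ) => a) Nat 8
  ~> (fun (ξ : Nat) => ξ) 8
  ~> 8
the term's type:
  Nat


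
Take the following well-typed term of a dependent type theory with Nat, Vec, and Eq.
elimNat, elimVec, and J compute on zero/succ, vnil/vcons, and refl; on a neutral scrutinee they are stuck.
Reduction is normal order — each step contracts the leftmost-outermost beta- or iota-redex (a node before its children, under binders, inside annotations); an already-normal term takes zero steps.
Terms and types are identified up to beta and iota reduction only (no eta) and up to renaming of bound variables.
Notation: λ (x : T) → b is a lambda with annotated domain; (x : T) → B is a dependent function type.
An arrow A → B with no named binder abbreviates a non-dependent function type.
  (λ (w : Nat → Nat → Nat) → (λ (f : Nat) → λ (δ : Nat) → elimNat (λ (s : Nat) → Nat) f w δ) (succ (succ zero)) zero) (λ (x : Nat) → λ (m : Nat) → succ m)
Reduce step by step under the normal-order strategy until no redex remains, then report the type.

normal-order reduction:
  (λ (w : Nat → Nat → Nat) → (λ (f : Nat) → λ (δ : Nat) → elimNat (λ (s : Nat) → Nat) f w δ) (succ (succ zero)) zero) (λ (x : Nat) → λ (m : Nat) → succ m)
  ~> (λ (w : Nat) → λ (f : Nat) → elimNat (λ (δ : Nat) → Nat) w (λ (s : Nat) → λ (x : Nat) → succ x) f) (succ (succ zero)) zero
  ~> (λ (w : Nat) → elimNat (λ (f : Nat) → Nat) (succ (succ zero)) (λ (δ : Nat) → λ (s : Nat) → succ s) w) zero
  ~> elimNat (λ (w : Nat) → Nat) (succ (succ zero)) (λ (f : Nat) → λ (δ : Nat) → succ δ) zero
  ~> succ (succ zero)
inferred type:
  Nat


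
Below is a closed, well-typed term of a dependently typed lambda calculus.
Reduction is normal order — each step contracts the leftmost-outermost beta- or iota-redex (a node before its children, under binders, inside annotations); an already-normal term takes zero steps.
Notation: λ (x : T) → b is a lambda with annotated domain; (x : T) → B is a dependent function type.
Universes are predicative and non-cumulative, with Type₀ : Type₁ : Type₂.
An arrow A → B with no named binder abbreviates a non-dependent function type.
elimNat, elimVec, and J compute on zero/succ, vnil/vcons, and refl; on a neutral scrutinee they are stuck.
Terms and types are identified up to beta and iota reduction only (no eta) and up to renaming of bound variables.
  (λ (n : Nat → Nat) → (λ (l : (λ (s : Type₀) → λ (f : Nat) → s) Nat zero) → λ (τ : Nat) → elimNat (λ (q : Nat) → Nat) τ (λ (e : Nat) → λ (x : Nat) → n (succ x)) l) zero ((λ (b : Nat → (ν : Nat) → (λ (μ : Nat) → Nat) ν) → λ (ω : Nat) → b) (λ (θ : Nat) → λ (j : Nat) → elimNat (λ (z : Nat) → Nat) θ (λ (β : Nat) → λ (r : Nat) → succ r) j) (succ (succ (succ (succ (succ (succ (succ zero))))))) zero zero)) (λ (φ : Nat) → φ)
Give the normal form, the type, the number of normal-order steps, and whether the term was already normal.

reduced normal form:
  zero
the term's type:
  Nat
reduction steps (normal order): 9
started in normal form: no
first contracted redex: a beta-redex


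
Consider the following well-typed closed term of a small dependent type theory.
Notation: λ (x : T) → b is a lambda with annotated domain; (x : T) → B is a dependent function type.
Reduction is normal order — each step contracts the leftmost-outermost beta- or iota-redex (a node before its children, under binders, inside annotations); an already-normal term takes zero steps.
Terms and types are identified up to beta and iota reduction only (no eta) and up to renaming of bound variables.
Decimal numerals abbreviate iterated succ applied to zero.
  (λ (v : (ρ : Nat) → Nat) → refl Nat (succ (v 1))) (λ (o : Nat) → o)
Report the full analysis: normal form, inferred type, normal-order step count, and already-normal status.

reduced normal form:
  refl Nat 2
type:
  Eq Nat 2 2
reduction steps (normal order): 2
already normal: no
first contracted redex: a beta-redex


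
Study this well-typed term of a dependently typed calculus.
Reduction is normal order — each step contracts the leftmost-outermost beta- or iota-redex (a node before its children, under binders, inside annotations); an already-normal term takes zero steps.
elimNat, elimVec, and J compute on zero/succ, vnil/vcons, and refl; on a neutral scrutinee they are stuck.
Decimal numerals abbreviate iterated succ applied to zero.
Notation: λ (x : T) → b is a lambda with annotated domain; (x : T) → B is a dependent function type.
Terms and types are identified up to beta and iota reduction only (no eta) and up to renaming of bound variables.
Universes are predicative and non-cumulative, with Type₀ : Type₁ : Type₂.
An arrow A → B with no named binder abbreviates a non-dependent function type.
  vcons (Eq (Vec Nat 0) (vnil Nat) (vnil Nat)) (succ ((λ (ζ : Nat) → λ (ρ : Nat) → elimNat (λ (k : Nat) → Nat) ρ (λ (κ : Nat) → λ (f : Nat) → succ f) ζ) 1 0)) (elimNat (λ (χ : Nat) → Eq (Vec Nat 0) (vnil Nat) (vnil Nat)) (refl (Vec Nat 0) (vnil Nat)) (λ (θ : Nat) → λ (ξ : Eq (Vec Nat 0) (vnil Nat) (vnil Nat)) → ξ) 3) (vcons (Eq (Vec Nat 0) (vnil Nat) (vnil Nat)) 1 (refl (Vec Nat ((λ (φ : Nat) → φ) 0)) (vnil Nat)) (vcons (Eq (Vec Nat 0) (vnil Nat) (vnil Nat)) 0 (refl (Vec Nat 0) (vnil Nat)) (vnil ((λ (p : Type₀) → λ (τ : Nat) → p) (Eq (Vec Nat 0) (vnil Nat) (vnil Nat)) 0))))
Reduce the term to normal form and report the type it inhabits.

resulting normal form:
  vcons (Eq (Vec Nat 0) (vnil Nat) (vnil Nat)) 2 (refl (Vec Nat 0) (vnil Nat)) (vcons (Eq (Vec Nat 0) (vnil Nat) (vnil Nat)) 1 (refl (Vec Nat 0) (vnil Nat)) (vcons (Eq (Vec Nat 0) (vnil Nat) (vnil Nat)) 0 (refl (Vec Nat 0) (vnil Nat)) (vnil (Eq (Vec Nat 0) (vnil Nat) (vnil Nat)))))
type:
  Vec (Eq (Vec Nat 0) (vnil Nat) (vnil Nat)) 3
observation: reduction starts at a beta-redex, and 19 normal-order steps reach the normal form.


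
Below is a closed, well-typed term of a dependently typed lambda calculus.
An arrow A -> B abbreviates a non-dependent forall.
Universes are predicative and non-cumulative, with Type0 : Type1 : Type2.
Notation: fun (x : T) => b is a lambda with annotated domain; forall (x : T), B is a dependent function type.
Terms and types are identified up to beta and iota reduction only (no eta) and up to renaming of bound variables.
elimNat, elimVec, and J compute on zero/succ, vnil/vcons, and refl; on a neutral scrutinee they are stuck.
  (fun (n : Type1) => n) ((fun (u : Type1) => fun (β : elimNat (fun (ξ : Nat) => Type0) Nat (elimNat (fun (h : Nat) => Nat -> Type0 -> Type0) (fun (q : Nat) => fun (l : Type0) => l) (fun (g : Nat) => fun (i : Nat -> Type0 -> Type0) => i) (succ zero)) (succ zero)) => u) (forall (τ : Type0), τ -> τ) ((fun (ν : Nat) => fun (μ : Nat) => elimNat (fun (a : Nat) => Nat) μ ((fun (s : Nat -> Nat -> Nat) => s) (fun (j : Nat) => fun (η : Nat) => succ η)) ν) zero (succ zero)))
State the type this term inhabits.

the term's type:
  Type1


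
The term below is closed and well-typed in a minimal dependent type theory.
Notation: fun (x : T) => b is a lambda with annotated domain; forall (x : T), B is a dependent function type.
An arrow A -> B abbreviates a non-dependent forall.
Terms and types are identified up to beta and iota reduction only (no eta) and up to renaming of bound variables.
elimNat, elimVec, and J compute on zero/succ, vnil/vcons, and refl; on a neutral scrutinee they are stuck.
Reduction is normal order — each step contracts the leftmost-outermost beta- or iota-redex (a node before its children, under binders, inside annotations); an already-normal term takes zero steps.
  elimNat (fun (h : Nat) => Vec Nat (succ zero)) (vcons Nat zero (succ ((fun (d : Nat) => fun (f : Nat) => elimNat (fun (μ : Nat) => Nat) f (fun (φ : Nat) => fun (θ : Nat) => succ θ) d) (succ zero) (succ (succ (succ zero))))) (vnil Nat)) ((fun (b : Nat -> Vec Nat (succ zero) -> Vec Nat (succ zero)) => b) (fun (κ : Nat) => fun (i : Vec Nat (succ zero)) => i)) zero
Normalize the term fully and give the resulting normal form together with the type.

normal form:
  vcons Nat zero (succ (succ (succ (succ (succ zero))))) (vnil Nat)
type:
  Vec Nat (succ zero)
observation: the term reaches its normal form after 7 normal-order steps.


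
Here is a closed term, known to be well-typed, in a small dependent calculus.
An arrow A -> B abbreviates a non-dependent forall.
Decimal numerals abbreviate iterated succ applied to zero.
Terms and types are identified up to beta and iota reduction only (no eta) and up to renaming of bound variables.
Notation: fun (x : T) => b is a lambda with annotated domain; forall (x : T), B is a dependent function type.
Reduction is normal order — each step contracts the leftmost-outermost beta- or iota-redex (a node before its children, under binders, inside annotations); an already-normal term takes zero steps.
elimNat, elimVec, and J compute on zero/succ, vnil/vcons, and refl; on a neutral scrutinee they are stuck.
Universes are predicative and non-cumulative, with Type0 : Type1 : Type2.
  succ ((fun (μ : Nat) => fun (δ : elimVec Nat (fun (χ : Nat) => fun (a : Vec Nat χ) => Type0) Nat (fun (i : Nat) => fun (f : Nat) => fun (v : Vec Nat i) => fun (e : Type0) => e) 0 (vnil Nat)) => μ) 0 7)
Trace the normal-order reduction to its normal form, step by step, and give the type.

normal-order reduction:
  succ ((fun (μ : Nat) => fun (δ : elimVec Nat (fun (χ : Nat) => fun (a : Vec Nat χ) => Type0) Nat (fun (i : Nat) => fun (f : Nat) => fun (v : Vec Nat i) => fun (e : Type0) => e) 0 (vnil Nat)) => μ) 0 7)
  ~> succ ((fun (μ : elimVec Nat (fun (δ : Nat) => fun (χ : Vec Nat δ) => Type0) Nat (fun (a : Nat) => fun (i : Nat) => fun (f : Vec Nat a) => fun (v : Type0) => v) 0 (vnil Nat)) => 0) 7)
  ~> 1
the term's type:
  Nat
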